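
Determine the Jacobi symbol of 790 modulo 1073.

-1

(790 / 1073)
  = (395 / 1073)    [1073 ≡ 1 mod 8 ⇒ (2 / 1073) = +1]
  = (1073 / 395)    [QR: 1073 ≡ 1 mod 4, sign kept]
  = (283 / 395)    [1073 ≡ 283 mod 395]
  = -(395 / 283)    [QR: both ≡ 3 mod 4, sign flips]
  = -(112 / 283)    [395 ≡ 112 mod 283]
  = -(7 / 283)    [283 ≡ 3 mod 8 ⇒ (2 / 283)^4 = +1]
  = (283 / 7)    [QR: both ≡ 3 mod 4, sign flips]
  = (3 / 7)    [283 ≡ 3 mod 7]
  = -(7 / 3)    [QR: both ≡ 3 mod 4, sign flips]
  = -(1 / 3)    [7 ≡ 1 mod 3]
  = -1    [(1 / 3) = 1]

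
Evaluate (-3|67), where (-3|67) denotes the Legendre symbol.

1

Reduce the numerator: -3 ≡ 64 (mod 67), so (-3|67) = (64|67).
Factor out 2: 64 = 2^6. Since 67 ≡ 3 (mod 8), (2|67) = -1, and (2|67)^6 = +1. Now have (1|67).
(1|67) = 1. Collecting the sign factors: 1.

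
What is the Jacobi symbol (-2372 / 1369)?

(-2372 / 1369)
  = (366 / 1369)    [-2372 ≡ 366 mod 1369]
  = (183 / 1369)    [1369 ≡ 1 mod 8 ⇒ (2 / 1369) = +1]
  = (1369 / 183)    [QR: 1369 ≡ 1 mod 4, sign kept]
  = (88 / 183)    [1369 ≡ 88 mod 183]
  = (11 / 183)    [183 ≡ 7 mod 8 ⇒ (2 / 183)^3 = +1]
  = -(183 / 11)    [QR: both ≡ 3 mod 4, sign flips]
  = -(7 / 11)    [183 ≡ 7 mod 11]
  = (11 / 7)    [QR: both ≡ 3 mod 4, sign flips]
  = (4 / 7)    [11 ≡ 4 mod 7]
  = (1 / 7)    [7 ≡ 7 mod 8 ⇒ (2 / 7)^2 = +1]
  = 1    [(1 / 7) = 1]

1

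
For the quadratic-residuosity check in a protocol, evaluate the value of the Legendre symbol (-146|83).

-1

Reduce the numerator: -146 ≡ 20 (mod 83), so (-146|83) = (20|83).
Factor out 2: 20 = 2^2·5. Since 83 ≡ 3 (mod 8), (2|83) = -1, and (2|83)^2 = +1. Now have (5|83).
5 ≡ 1 (mod 4), so quadratic reciprocity gives (5|83) = (83|5). Reduce: 83 ≡ 3 (mod 5). Now have (3|5).
5 ≡ 1 (mod 4), so quadratic reciprocity gives (3|5) = (5|3). Reduce: 5 ≡ 2 (mod 3). Now have (2|3).
Factor out 2: 2 = 2. Since 3 ≡ 3 (mod 8), (2|3) = -1. Now have -(1|3).
(1|3) = 1. Collecting the sign factors: -1.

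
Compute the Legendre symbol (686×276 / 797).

By multiplicativity, (686·276 / 797) = (686 / 797)·(276 / 797).
First factor (686 / 797):
Factor out 2: 686 = 2·343. Since 797 ≡ 5 (mod 8), (2 / 797) = -1. Now have -(343 / 797).
797 ≡ 1 (mod 4), so quadratic reciprocity gives (343 / 797) = (797 / 343). Reduce: 797 ≡ 111 (mod 343). Now have -(111 / 343).
Both 111 ≡ 3 and 343 ≡ 3 (mod 4), so reciprocity gives (111 / 343) = -(343 / 111). Reduce: 343 ≡ 10 (mod 111). Now have (10 / 111).
Factor out 2: 10 = 2·5. Since 111 ≡ 7 (mod 8), (2 / 111) = +1. Now have (5 / 111).
5 ≡ 1 (mod 4), so quadratic reciprocity gives (5 / 111) = (111 / 5). Reduce: 111 ≡ 1 (mod 5). Now have (1 / 5).
(1 / 5) = 1. Collecting the sign factors: 1.
Second factor (276 / 797):
Factor out 2: 276 = 2^2·69. Since 797 ≡ 5 (mod 8), (2 / 797) = -1, and (2 / 797)^2 = +1. Now have (69 / 797).
69 ≡ 1 (mod 4), so quadratic reciprocity gives (69 / 797) = (797 / 69). Reduce: 797 ≡ 38 (mod 69). Now have (38 / 69).
Factor out 2: 38 = 2·19. Since 69 ≡ 5 (mod 8), (2 / 69) = -1. Now have -(19 / 69).
69 ≡ 1 (mod 4), so quadratic reciprocity gives (19 / 69) = (69 / 19). Reduce: 69 ≡ 12 (mod 19). Now have -(12 / 19).
Factor out 2: 12 = 2^2·3. Since 19 ≡ 3 (mod 8), (2 / 19) = -1, and (2 / 19)^2 = +1. Now have -(3 / 19).
Both 3 ≡ 3 and 19 ≡ 3 (mod 4), so reciprocity gives (3 / 19) = -(19 / 3). Reduce: 19 ≡ 1 (mod 3). Now have (1 / 3).
(1 / 3) = 1. Collecting the sign factors: 1.
Product: (1)·(1) = 1.

1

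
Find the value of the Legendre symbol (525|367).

(525|367)
  = (158|367)    [525 ≡ 158 mod 367]
  = (79|367)    [367 ≡ 7 mod 8 ⇒ (2|367) = +1]
  = -(367|79)    [QR: both ≡ 3 mod 4, sign flips]
  = -(51|79)    [367 ≡ 51 mod 79]
  = (79|51)    [QR: both ≡ 3 mod 4, sign flips]
  = (28|51)    [79 ≡ 28 mod 51]
  = (7|51)    [51 ≡ 3 mod 8 ⇒ (2|51)^2 = +1]
  = -(51|7)    [QR: both ≡ 3 mod 4, sign flips]
  = -(2|7)    [51 ≡ 2 mod 7]
  = -(1|7)    [7 ≡ 7 mod 8 ⇒ (2|7) = +1]
  = -1    [(1|7) = 1]

-1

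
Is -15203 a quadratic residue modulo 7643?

no

(-15203/7643)
  = (83/7643)    [-15203 ≡ 83 mod 7643]
  = -(7643/83)    [QR: both ≡ 3 mod 4, sign flips]
  = -(7/83)    [7643 ≡ 7 mod 83]
  = (83/7)    [QR: both ≡ 3 mod 4, sign flips]
  = (6/7)    [83 ≡ 6 mod 7]
  = (3/7)    [7 ≡ 7 mod 8 ⇒ (2/7) = +1]
  = -(7/3)    [QR: both ≡ 3 mod 4, sign flips]
  = -(1/3)    [7 ≡ 1 mod 3]
  = -1    [(1/3) = 1]
The Legendre symbol is -1, so x^2 ≡ -15203 (mod 7643) has no solution.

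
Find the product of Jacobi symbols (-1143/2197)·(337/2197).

By multiplicativity, (-1143·337/2197) = (-1143/2197)·(337/2197).
First factor (-1143/2197):
Reduce the numerator: -1143 ≡ 1054 (mod 2197), so (-1143/2197) = (1054/2197).
Factor out 2: 1054 = 2·527. Since 2197 ≡ 5 (mod 8), (2/2197) = -1. Now have -(527/2197).
2197 ≡ 1 (mod 4), so quadratic reciprocity gives (527/2197) = (2197/527). Reduce: 2197 ≡ 89 (mod 527). Now have -(89/527).
89 ≡ 1 (mod 4), so quadratic reciprocity gives (89/527) = (527/89). Reduce: 527 ≡ 82 (mod 89). Now have -(82/89).
Factor out 2: 82 = 2·41. Since 89 ≡ 1 (mod 8), (2/89) = +1. Now have -(41/89).
41 ≡ 1 (mod 4), so quadratic reciprocity gives (41/89) = (89/41). Reduce: 89 ≡ 7 (mod 41). Now have -(7/41).
41 ≡ 1 (mod 4), so quadratic reciprocity gives (7/41) = (41/7). Reduce: 41 ≡ 6 (mod 7). Now have -(6/7).
Factor out 2: 6 = 2·3. Since 7 ≡ 7 (mod 8), (2/7) = +1. Now have -(3/7).
Both 3 ≡ 3 and 7 ≡ 3 (mod 4), so reciprocity gives (3/7) = -(7/3). Reduce: 7 ≡ 1 (mod 3). Now have (1/3).
(1/3) = 1. Collecting the sign factors: 1.
Second factor (337/2197):
337 ≡ 1 (mod 4), so quadratic reciprocity gives (337/2197) = (2197/337). Reduce: 2197 ≡ 175 (mod 337). Now have (175/337).
337 ≡ 1 (mod 4), so quadratic reciprocity gives (175/337) = (337/175). Reduce: 337 ≡ 162 (mod 175). Now have (162/175).
Factor out 2: 162 = 2·81. Since 175 ≡ 7 (mod 8), (2/175) = +1. Now have (81/175).
81 ≡ 1 (mod 4), so quadratic reciprocity gives (81/175) = (175/81). Reduce: 175 ≡ 13 (mod 81). Now have (13/81).
13 ≡ 1 (mod 4), so quadratic reciprocity gives (13/81) = (81/13). Reduce: 81 ≡ 3 (mod 13). Now have (3/13).
13 ≡ 1 (mod 4), so quadratic reciprocity gives (3/13) = (13/3). Reduce: 13 ≡ 1 (mod 3). Now have (1/3).
(1/3) = 1. Collecting the sign factors: 1.
Product: (1)·(1) = 1.

1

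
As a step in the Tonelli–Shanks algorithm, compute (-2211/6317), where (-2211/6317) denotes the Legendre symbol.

(-2211/6317)
  = (2211/6317)    [6317 ≡ 1 mod 4 ⇒ (-1/6317) = +1]
  = (6317/2211)    [QR: 6317 ≡ 1 mod 4, sign kept]
  = (1895/2211)    [6317 ≡ 1895 mod 2211]
  = -(2211/1895)    [QR: both ≡ 3 mod 4, sign flips]
  = -(316/1895)    [2211 ≡ 316 mod 1895]
  = -(79/1895)    [1895 ≡ 7 mod 8 ⇒ (2/1895)^2 = +1]
  = (1895/79)    [QR: both ≡ 3 mod 4, sign flips]
  = (78/79)    [1895 ≡ 78 mod 79]
  = (39/79)    [79 ≡ 7 mod 8 ⇒ (2/79) = +1]
  = -(79/39)    [QR: both ≡ 3 mod 4, sign flips]
  = -(1/39)    [79 ≡ 1 mod 39]
  = -1    [(1/39) = 1]

-1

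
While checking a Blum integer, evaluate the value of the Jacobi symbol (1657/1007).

Reduce the numerator: 1657 ≡ 650 (mod 1007), so (1657/1007) = (650/1007).
Factor out 2: 650 = 2·325. Since 1007 ≡ 7 (mod 8), (2/1007) = +1. Now have (325/1007).
325 ≡ 1 (mod 4), so quadratic reciprocity gives (325/1007) = (1007/325). Reduce: 1007 ≡ 32 (mod 325). Now have (32/325).
Factor out 2: 32 = 2^5. Since 325 ≡ 5 (mod 8), (2/325) = -1, and (2/325)^5 = -1. Now have -(1/325).
(1/325) = 1. Collecting the sign factors: -1.

-1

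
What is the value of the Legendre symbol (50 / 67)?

(50 / 67)
  = -(25 / 67)    [67 ≡ 3 mod 8 ⇒ (2 / 67) = -1]
  = -(67 / 25)    [QR: 25 ≡ 1 mod 4, sign kept]
  = -(17 / 25)    [67 ≡ 17 mod 25]
  = -(25 / 17)    [QR: 17 ≡ 1 mod 4, sign kept]
  = -(8 / 17)    [25 ≡ 8 mod 17]
  = -(1 / 17)    [17 ≡ 1 mod 8 ⇒ (2 / 17)^3 = +1]
  = -1    [(1 / 17) = 1]

-1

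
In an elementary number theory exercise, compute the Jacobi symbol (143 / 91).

Reduce the numerator: 143 ≡ 52 (mod 91), so (143 / 91) = (52 / 91).
Factor out 2: 52 = 2^2·13. Since 91 ≡ 3 (mod 8), (2 / 91) = -1, and (2 / 91)^2 = +1. Now have (13 / 91).
13 ≡ 1 (mod 4), so quadratic reciprocity gives (13 / 91) = (91 / 13). Reduce: 91 ≡ 0 (mod 13). Now have (0 / 13).
The numerator is now 0 with denominator 13 > 1: the symbol is 0.

0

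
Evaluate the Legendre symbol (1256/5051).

Factor out 2: 1256 = 2^3·157. Since 5051 ≡ 3 (mod 8), (2/5051) = -1, and (2/5051)^3 = -1. Now have -(157/5051).
157 ≡ 1 (mod 4), so quadratic reciprocity gives (157/5051) = (5051/157). Reduce: 5051 ≡ 27 (mod 157). Now have -(27/157).
157 ≡ 1 (mod 4), so quadratic reciprocity gives (27/157) = (157/27). Reduce: 157 ≡ 22 (mod 27). Now have -(22/27).
Factor out 2: 22 = 2·11. Since 27 ≡ 3 (mod 8), (2/27) = -1. Now have (11/27).
Both 11 ≡ 3 and 27 ≡ 3 (mod 4), so reciprocity gives (11/27) = -(27/11). Reduce: 27 ≡ 5 (mod 11). Now have -(5/11).
5 ≡ 1 (mod 4), so quadratic reciprocity gives (5/11) = (11/5). Reduce: 11 ≡ 1 (mod 5). Now have -(1/5).
(1/5) = 1. Collecting the sign factors: -1.

-1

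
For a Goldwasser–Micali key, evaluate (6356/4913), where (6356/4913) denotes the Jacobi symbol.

(6356/4913)
  = (1443/4913)    [6356 ≡ 1443 mod 4913]
  = (4913/1443)    [QR: 4913 ≡ 1 mod 4, sign kept]
  = (584/1443)    [4913 ≡ 584 mod 1443]
  = -(73/1443)    [1443 ≡ 3 mod 8 ⇒ (2/1443)^3 = -1]
  = -(1443/73)    [QR: 73 ≡ 1 mod 4, sign kept]
  = -(56/73)    [1443 ≡ 56 mod 73]
  = -(7/73)    [73 ≡ 1 mod 8 ⇒ (2/73)^3 = +1]
  = -(73/7)    [QR: 73 ≡ 1 mod 4, sign kept]
  = -(3/7)    [73 ≡ 3 mod 7]
  = (7/3)    [QR: both ≡ 3 mod 4, sign flips]
  = (1/3)    [7 ≡ 1 mod 3]
  = 1    [(1/3) = 1]

1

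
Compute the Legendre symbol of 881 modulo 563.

1

(881/563)
  = (318/563)    [881 ≡ 318 mod 563]
  = -(159/563)    [563 ≡ 3 mod 8 ⇒ (2/563) = -1]
  = (563/159)    [QR: both ≡ 3 mod 4, sign flips]
  = (86/159)    [563 ≡ 86 mod 159]
  = (43/159)    [159 ≡ 7 mod 8 ⇒ (2/159) = +1]
  = -(159/43)    [QR: both ≡ 3 mod 4, sign flips]
  = -(30/43)    [159 ≡ 30 mod 43]
  = (15/43)    [43 ≡ 3 mod 8 ⇒ (2/43) = -1]
  = -(43/15)    [QR: both ≡ 3 mod 4, sign flips]
  = -(13/15)    [43 ≡ 13 mod 15]
  = -(15/13)    [QR: 13 ≡ 1 mod 4, sign kept]
  = -(2/13)    [15 ≡ 2 mod 13]
  = (1/13)    [13 ≡ 5 mod 8 ⇒ (2/13) = -1]
  = 1    [(1/13) = 1]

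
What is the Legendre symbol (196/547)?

1

(196/547)
  = (49/547)    [547 ≡ 3 mod 8 ⇒ (2/547)^2 = +1]
  = (547/49)    [QR: 49 ≡ 1 mod 4, sign kept]
  = (8/49)    [547 ≡ 8 mod 49]
  = (1/49)    [49 ≡ 1 mod 8 ⇒ (2/49)^3 = +1]
  = 1    [(1/49) = 1]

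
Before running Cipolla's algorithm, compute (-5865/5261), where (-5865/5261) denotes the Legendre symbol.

1

(-5865/5261)
  = (5865/5261)    [5261 ≡ 1 mod 4 ⇒ (-1/5261) = +1]
  = (604/5261)    [5865 ≡ 604 mod 5261]
  = (151/5261)    [5261 ≡ 5 mod 8 ⇒ (2/5261)^2 = +1]
  = (5261/151)    [QR: 5261 ≡ 1 mod 4, sign kept]
  = (127/151)    [5261 ≡ 127 mod 151]
  = -(151/127)    [QR: both ≡ 3 mod 4, sign flips]
  = -(24/127)    [151 ≡ 24 mod 127]
  = -(3/127)    [127 ≡ 7 mod 8 ⇒ (2/127)^3 = +1]
  = (127/3)    [QR: both ≡ 3 mod 4, sign flips]
  = (1/3)    [127 ≡ 1 mod 3]
  = 1    [(1/3) = 1]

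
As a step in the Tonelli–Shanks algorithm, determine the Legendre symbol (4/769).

(4/769)
  = (1/769)    [769 ≡ 1 mod 8 ⇒ (2/769)^2 = +1]
  = 1    [(1/769) = 1]

1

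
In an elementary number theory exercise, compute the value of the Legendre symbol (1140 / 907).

1

(1140 / 907)
  = (233 / 907)    [1140 ≡ 233 mod 907]
  = (907 / 233)    [QR: 233 ≡ 1 mod 4, sign kept]
  = (208 / 233)    [907 ≡ 208 mod 233]
  = (13 / 233)    [233 ≡ 1 mod 8 ⇒ (2 / 233)^4 = +1]
  = (233 / 13)    [QR: 13 ≡ 1 mod 4, sign kept]
  = (12 / 13)    [233 ≡ 12 mod 13]
  = (3 / 13)    [13 ≡ 5 mod 8 ⇒ (2 / 13)^2 = +1]
  = (13 / 3)    [QR: 13 ≡ 1 mod 4, sign kept]
  = (1 / 3)    [13 ≡ 1 mod 3]
  = 1    [(1 / 3) = 1]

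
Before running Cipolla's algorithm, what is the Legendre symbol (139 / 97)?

Reduce the numerator: 139 ≡ 42 (mod 97), so (139 / 97) = (42 / 97).
Factor out 2: 42 = 2·21. Since 97 ≡ 1 (mod 8), (2 / 97) = +1. Now have (21 / 97).
21 ≡ 1 (mod 4), so quadratic reciprocity gives (21 / 97) = (97 / 21). Reduce: 97 ≡ 13 (mod 21). Now have (13 / 21).
13 ≡ 1 (mod 4), so quadratic reciprocity gives (13 / 21) = (21 / 13). Reduce: 21 ≡ 8 (mod 13). Now have (8 / 13).
Factor out 2: 8 = 2^3. Since 13 ≡ 5 (mod 8), (2 / 13) = -1, and (2 / 13)^3 = -1. Now have -(1 / 13).
(1 / 13) = 1. Collecting the sign factors: -1.

-1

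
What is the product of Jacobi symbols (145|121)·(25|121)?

By multiplicativity, (145·25|121) = (145|121)·(25|121).
First factor (145|121):
(145|121)
  = (24|121)    [145 ≡ 24 mod 121]
  = (3|121)    [121 ≡ 1 mod 8 ⇒ (2|121)^3 = +1]
  = (121|3)    [QR: 121 ≡ 1 mod 4, sign kept]
  = (1|3)    [121 ≡ 1 mod 3]
  = 1    [(1|3) = 1]
Second factor (25|121):
(25|121)
  = (121|25)    [QR: 25 ≡ 1 mod 4, sign kept]
  = (21|25)    [121 ≡ 21 mod 25]
  = (25|21)    [QR: 21 ≡ 1 mod 4, sign kept]
  = (4|21)    [25 ≡ 4 mod 21]
  = (1|21)    [21 ≡ 5 mod 8 ⇒ (2|21)^2 = +1]
  = 1    [(1|21) = 1]
Product: (1)·(1) = 1.

1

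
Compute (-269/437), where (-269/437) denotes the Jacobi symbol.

-1

Reduce the numerator: -269 ≡ 168 (mod 437), so (-269/437) = (168/437).
Factor out 2: 168 = 2^3·21. Since 437 ≡ 5 (mod 8), (2/437) = -1, and (2/437)^3 = -1. Now have -(21/437).
21 ≡ 1 (mod 4), so quadratic reciprocity gives (21/437) = (437/21). Reduce: 437 ≡ 17 (mod 21). Now have -(17/21).
17 ≡ 1 (mod 4), so quadratic reciprocity gives (17/21) = (21/17). Reduce: 21 ≡ 4 (mod 17). Now have -(4/17).
Factor out 2: 4 = 2^2. Since 17 ≡ 1 (mod 8), (2/17) = +1, and (2/17)^2 = +1. Now have -(1/17).
(1/17) = 1. Collecting the sign factors: -1.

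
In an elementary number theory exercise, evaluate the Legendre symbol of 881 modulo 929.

881 ≡ 1 (mod 4), so quadratic reciprocity gives (881/929) = (929/881). Reduce: 929 ≡ 48 (mod 881). Now have (48/881).
Factor out 2: 48 = 2^4·3. Since 881 ≡ 1 (mod 8), (2/881) = +1, and (2/881)^4 = +1. Now have (3/881).
881 ≡ 1 (mod 4), so quadratic reciprocity gives (3/881) = (881/3). Reduce: 881 ≡ 2 (mod 3). Now have (2/3).
Factor out 2: 2 = 2. Since 3 ≡ 3 (mod 8), (2/3) = -1. Now have -(1/3).
(1/3) = 1. Collecting the sign factors: -1.

-1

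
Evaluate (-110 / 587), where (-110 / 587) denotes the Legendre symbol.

(-110 / 587)
  = (477 / 587)    [-110 ≡ 477 mod 587]
  = (587 / 477)    [QR: 477 ≡ 1 mod 4, sign kept]
  = (110 / 477)    [587 ≡ 110 mod 477]
  = -(55 / 477)    [477 ≡ 5 mod 8 ⇒ (2 / 477) = -1]
  = -(477 / 55)    [QR: 477 ≡ 1 mod 4, sign kept]
  = -(37 / 55)    [477 ≡ 37 mod 55]
  = -(55 / 37)    [QR: 37 ≡ 1 mod 4, sign kept]
  = -(18 / 37)    [55 ≡ 18 mod 37]
  = (9 / 37)    [37 ≡ 5 mod 8 ⇒ (2 / 37) = -1]
  = (37 / 9)    [QR: 9 ≡ 1 mod 4, sign kept]
  = (1 / 9)    [37 ≡ 1 mod 9]
  = 1    [(1 / 9) = 1]

1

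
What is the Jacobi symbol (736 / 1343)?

-1

(736 / 1343)
  = (23 / 1343)    [1343 ≡ 7 mod 8 ⇒ (2 / 1343)^5 = +1]
  = -(1343 / 23)    [QR: both ≡ 3 mod 4, sign flips]
  = -(9 / 23)    [1343 ≡ 9 mod 23]
  = -(23 / 9)    [QR: 9 ≡ 1 mod 4, sign kept]
  = -(5 / 9)    [23 ≡ 5 mod 9]
  = -(9 / 5)    [QR: 5 ≡ 1 mod 4, sign kept]
  = -(4 / 5)    [9 ≡ 4 mod 5]
  = -(1 / 5)    [5 ≡ 5 mod 8 ⇒ (2 / 5)^2 = +1]
  = -1    [(1 / 5) = 1]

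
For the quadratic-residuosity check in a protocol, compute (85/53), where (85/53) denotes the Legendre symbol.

Reduce the numerator: 85 ≡ 32 (mod 53), so (85/53) = (32/53).
Factor out 2: 32 = 2^5. Since 53 ≡ 5 (mod 8), (2/53) = -1, and (2/53)^5 = -1. Now have -(1/53).
(1/53) = 1. Collecting the sign factors: -1.

-1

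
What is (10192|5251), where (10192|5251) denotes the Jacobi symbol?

1

Reduce the numerator: 10192 ≡ 4941 (mod 5251), so (10192|5251) = (4941|5251).
4941 ≡ 1 (mod 4), so quadratic reciprocity gives (4941|5251) = (5251|4941). Reduce: 5251 ≡ 310 (mod 4941). Now have (310|4941).
Factor out 2: 310 = 2·155. Since 4941 ≡ 5 (mod 8), (2|4941) = -1. Now have -(155|4941).
4941 ≡ 1 (mod 4), so quadratic reciprocity gives (155|4941) = (4941|155). Reduce: 4941 ≡ 136 (mod 155). Now have -(136|155).
Factor out 2: 136 = 2^3·17. Since 155 ≡ 3 (mod 8), (2|155) = -1, and (2|155)^3 = -1. Now have (17|155).
17 ≡ 1 (mod 4), so quadratic reciprocity gives (17|155) = (155|17). Reduce: 155 ≡ 2 (mod 17). Now have (2|17).
Factor out 2: 2 = 2. Since 17 ≡ 1 (mod 8), (2|17) = +1. Now have (1|17).
(1|17) = 1. Collecting the sign factors: 1.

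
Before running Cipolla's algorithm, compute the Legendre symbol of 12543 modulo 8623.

-1

(12543/8623)
  = (3920/8623)    [12543 ≡ 3920 mod 8623]
  = (245/8623)    [8623 ≡ 7 mod 8 ⇒ (2/8623)^4 = +1]
  = (8623/245)    [QR: 245 ≡ 1 mod 4, sign kept]
  = (48/245)    [8623 ≡ 48 mod 245]
  = (3/245)    [245 ≡ 5 mod 8 ⇒ (2/245)^4 = +1]
  = (245/3)    [QR: 245 ≡ 1 mod 4, sign kept]
  = (2/3)    [245 ≡ 2 mod 3]
  = -(1/3)    [3 ≡ 3 mod 8 ⇒ (2/3) = -1]
  = -1    [(1/3) = 1]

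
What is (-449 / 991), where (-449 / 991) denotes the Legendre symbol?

-1

(-449 / 991)
  = (542 / 991)    [-449 ≡ 542 mod 991]
  = (271 / 991)    [991 ≡ 7 mod 8 ⇒ (2 / 991) = +1]
  = -(991 / 271)    [QR: both ≡ 3 mod 4, sign flips]
  = -(178 / 271)    [991 ≡ 178 mod 271]
  = -(89 / 271)    [271 ≡ 7 mod 8 ⇒ (2 / 271) = +1]
  = -(271 / 89)    [QR: 89 ≡ 1 mod 4, sign kept]
  = -(4 / 89)    [271 ≡ 4 mod 89]
  = -(1 / 89)    [89 ≡ 1 mod 8 ⇒ (2 / 89)^2 = +1]
  = -1    [(1 / 89) = 1]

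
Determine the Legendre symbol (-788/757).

-1

(-788/757)
  = (726/757)    [-788 ≡ 726 mod 757]
  = -(363/757)    [757 ≡ 5 mod 8 ⇒ (2/757) = -1]
  = -(757/363)    [QR: 757 ≡ 1 mod 4, sign kept]
  = -(31/363)    [757 ≡ 31 mod 363]
  = (363/31)    [QR: both ≡ 3 mod 4, sign flips]
  = (22/31)    [363 ≡ 22 mod 31]
  = (11/31)    [31 ≡ 7 mod 8 ⇒ (2/31) = +1]
  = -(31/11)    [QR: both ≡ 3 mod 4, sign flips]
  = -(9/11)    [31 ≡ 9 mod 11]
  = -(11/9)    [QR: 9 ≡ 1 mod 4, sign kept]
  = -(2/9)    [11 ≡ 2 mod 9]
  = -(1/9)    [9 ≡ 1 mod 8 ⇒ (2/9) = +1]
  = -1    [(1/9) = 1]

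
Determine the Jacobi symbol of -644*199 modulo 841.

By multiplicativity, (-644·199/841) = (-644/841)·(199/841).
First factor (-644/841):
(-644/841)
  = (644/841)    [841 ≡ 1 mod 4 ⇒ (-1/841) = +1]
  = (161/841)    [841 ≡ 1 mod 8 ⇒ (2/841)^2 = +1]
  = (841/161)    [QR: 161 ≡ 1 mod 4, sign kept]
  = (36/161)    [841 ≡ 36 mod 161]
  = (9/161)    [161 ≡ 1 mod 8 ⇒ (2/161)^2 = +1]
  = (161/9)    [QR: 9 ≡ 1 mod 4, sign kept]
  = (8/9)    [161 ≡ 8 mod 9]
  = (1/9)    [9 ≡ 1 mod 8 ⇒ (2/9)^3 = +1]
  = 1    [(1/9) = 1]
Second factor (199/841):
(199/841)
  = (841/199)    [QR: 841 ≡ 1 mod 4, sign kept]
  = (45/199)    [841 ≡ 45 mod 199]
  = (199/45)    [QR: 45 ≡ 1 mod 4, sign kept]
  = (19/45)    [199 ≡ 19 mod 45]
  = (45/19)    [QR: 45 ≡ 1 mod 4, sign kept]
  = (7/19)    [45 ≡ 7 mod 19]
  = -(19/7)    [QR: both ≡ 3 mod 4, sign flips]
  = -(5/7)    [19 ≡ 5 mod 7]
  = -(7/5)    [QR: 5 ≡ 1 mod 4, sign kept]
  = -(2/5)    [7 ≡ 2 mod 5]
  = (1/5)    [5 ≡ 5 mod 8 ⇒ (2/5) = -1]
  = 1    [(1/5) = 1]
Product: (1)·(1) = 1.

1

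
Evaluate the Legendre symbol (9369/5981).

-1

(9369/5981)
  = (3388/5981)    [9369 ≡ 3388 mod 5981]
  = (847/5981)    [5981 ≡ 5 mod 8 ⇒ (2/5981)^2 = +1]
  = (5981/847)    [QR: 5981 ≡ 1 mod 4, sign kept]
  = (52/847)    [5981 ≡ 52 mod 847]
  = (13/847)    [847 ≡ 7 mod 8 ⇒ (2/847)^2 = +1]
  = (847/13)    [QR: 13 ≡ 1 mod 4, sign kept]
  = (2/13)    [847 ≡ 2 mod 13]
  = -(1/13)    [13 ≡ 5 mod 8 ⇒ (2/13) = -1]
  = -1    [(1/13) = 1]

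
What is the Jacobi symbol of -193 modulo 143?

-1

Pull out -1: (-193 / 143) = (-1 / 143)·(193 / 143). Since 143 ≡ 3 (mod 4), (-1 / 143) = -1. Now have -(193 / 143).
Reduce the numerator: 193 ≡ 50 (mod 143), so (193 / 143) = (50 / 143).
Factor out 2: 50 = 2·25. Since 143 ≡ 7 (mod 8), (2 / 143) = +1. Now have -(25 / 143).
25 ≡ 1 (mod 4), so quadratic reciprocity gives (25 / 143) = (143 / 25). Reduce: 143 ≡ 18 (mod 25). Now have -(18 / 25).
Factor out 2: 18 = 2·9. Since 25 ≡ 1 (mod 8), (2 / 25) = +1. Now have -(9 / 25).
9 ≡ 1 (mod 4), so quadratic reciprocity gives (9 / 25) = (25 / 9). Reduce: 25 ≡ 7 (mod 9). Now have -(7 / 9).
9 ≡ 1 (mod 4), so quadratic reciprocity gives (7 / 9) = (9 / 7). Reduce: 9 ≡ 2 (mod 7). Now have -(2 / 7).
Factor out 2: 2 = 2. Since 7 ≡ 7 (mod 8), (2 / 7) = +1. Now have -(1 / 7).
(1 / 7) = 1. Collecting the sign factors: -1.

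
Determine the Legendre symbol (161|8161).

(161|8161)
  = (8161|161)    [QR: 161 ≡ 1 mod 4, sign kept]
  = (111|161)    [8161 ≡ 111 mod 161]
  = (161|111)    [QR: 161 ≡ 1 mod 4, sign kept]
  = (50|111)    [161 ≡ 50 mod 111]
  = (25|111)    [111 ≡ 7 mod 8 ⇒ (2|111) = +1]
  = (111|25)    [QR: 25 ≡ 1 mod 4, sign kept]
  = (11|25)    [111 ≡ 11 mod 25]
  = (25|11)    [QR: 25 ≡ 1 mod 4, sign kept]
  = (3|11)    [25 ≡ 3 mod 11]
  = -(11|3)    [QR: both ≡ 3 mod 4, sign flips]
  = -(2|3)    [11 ≡ 2 mod 3]
  = (1|3)    [3 ≡ 3 mod 8 ⇒ (2|3) = -1]
  = 1    [(1|3) = 1]

1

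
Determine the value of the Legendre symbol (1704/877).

-1

(1704/877)
  = (827/877)    [1704 ≡ 827 mod 877]
  = (877/827)    [QR: 877 ≡ 1 mod 4, sign kept]
  = (50/827)    [877 ≡ 50 mod 827]
  = -(25/827)    [827 ≡ 3 mod 8 ⇒ (2/827) = -1]
  = -(827/25)    [QR: 25 ≡ 1 mod 4, sign kept]
  = -(2/25)    [827 ≡ 2 mod 25]
  = -(1/25)    [25 ≡ 1 mod 8 ⇒ (2/25) = +1]
  = -1    [(1/25) = 1]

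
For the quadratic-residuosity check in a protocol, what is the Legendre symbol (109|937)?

(109|937)
  = (937|109)    [QR: 109 ≡ 1 mod 4, sign kept]
  = (65|109)    [937 ≡ 65 mod 109]
  = (109|65)    [QR: 65 ≡ 1 mod 4, sign kept]
  = (44|65)    [109 ≡ 44 mod 65]
  = (11|65)    [65 ≡ 1 mod 8 ⇒ (2|65)^2 = +1]
  = (65|11)    [QR: 65 ≡ 1 mod 4, sign kept]
  = (10|11)    [65 ≡ 10 mod 11]
  = -(5|11)    [11 ≡ 3 mod 8 ⇒ (2|11) = -1]
  = -(11|5)    [QR: 5 ≡ 1 mod 4, sign kept]
  = -(1|5)    [11 ≡ 1 mod 5]
  = -1    [(1|5) = 1]

-1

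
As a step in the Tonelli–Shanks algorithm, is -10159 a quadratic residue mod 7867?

Reduce the numerator: -10159 ≡ 5575 (mod 7867), so (-10159/7867) = (5575/7867).
Both 5575 ≡ 3 and 7867 ≡ 3 (mod 4), so reciprocity gives (5575/7867) = -(7867/5575). Reduce: 7867 ≡ 2292 (mod 5575). Now have -(2292/5575).
Factor out 2: 2292 = 2^2·573. Since 5575 ≡ 7 (mod 8), (2/5575) = +1, and (2/5575)^2 = +1. Now have -(573/5575).
573 ≡ 1 (mod 4), so quadratic reciprocity gives (573/5575) = (5575/573). Reduce: 5575 ≡ 418 (mod 573). Now have -(418/573).
Factor out 2: 418 = 2·209. Since 573 ≡ 5 (mod 8), (2/573) = -1. Now have (209/573).
209 ≡ 1 (mod 4), so quadratic reciprocity gives (209/573) = (573/209). Reduce: 573 ≡ 155 (mod 209). Now have (155/209).
209 ≡ 1 (mod 4), so quadratic reciprocity gives (155/209) = (209/155). Reduce: 209 ≡ 54 (mod 155). Now have (54/155).
Factor out 2: 54 = 2·27. Since 155 ≡ 3 (mod 8), (2/155) = -1. Now have -(27/155).
Both 27 ≡ 3 and 155 ≡ 3 (mod 4), so reciprocity gives (27/155) = -(155/27). Reduce: 155 ≡ 20 (mod 27). Now have (20/27).
Factor out 2: 20 = 2^2·5. Since 27 ≡ 3 (mod 8), (2/27) = -1, and (2/27)^2 = +1. Now have (5/27).
5 ≡ 1 (mod 4), so quadratic reciprocity gives (5/27) = (27/5). Reduce: 27 ≡ 2 (mod 5). Now have (2/5).
Factor out 2: 2 = 2. Since 5 ≡ 5 (mod 8), (2/5) = -1. Now have -(1/5).
(1/5) = 1. Collecting the sign factors: -1.
The Legendre symbol is -1, so x^2 ≡ -10159 (mod 7867) has no solution.

no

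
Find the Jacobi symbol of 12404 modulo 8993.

-1

(12404/8993)
  = (3411/8993)    [12404 ≡ 3411 mod 8993]
  = (8993/3411)    [QR: 8993 ≡ 1 mod 4, sign kept]
  = (2171/3411)    [8993 ≡ 2171 mod 3411]
  = -(3411/2171)    [QR: both ≡ 3 mod 4, sign flips]
  = -(1240/2171)    [3411 ≡ 1240 mod 2171]
  = (155/2171)    [2171 ≡ 3 mod 8 ⇒ (2/2171)^3 = -1]
  = -(2171/155)    [QR: both ≡ 3 mod 4, sign flips]
  = -(1/155)    [2171 ≡ 1 mod 155]
  = -1    [(1/155) = 1]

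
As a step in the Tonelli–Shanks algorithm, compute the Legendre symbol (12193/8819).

-1

Reduce the numerator: 12193 ≡ 3374 (mod 8819), so (12193/8819) = (3374/8819).
Factor out 2: 3374 = 2·1687. Since 8819 ≡ 3 (mod 8), (2/8819) = -1. Now have -(1687/8819).
Both 1687 ≡ 3 and 8819 ≡ 3 (mod 4), so reciprocity gives (1687/8819) = -(8819/1687). Reduce: 8819 ≡ 384 (mod 1687). Now have (384/1687).
Factor out 2: 384 = 2^7·3. Since 1687 ≡ 7 (mod 8), (2/1687) = +1, and (2/1687)^7 = +1. Now have (3/1687).
Both 3 ≡ 3 and 1687 ≡ 3 (mod 4), so reciprocity gives (3/1687) = -(1687/3). Reduce: 1687 ≡ 1 (mod 3). Now have -(1/3).
(1/3) = 1. Collecting the sign factors: -1.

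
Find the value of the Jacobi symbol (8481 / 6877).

-1

(8481 / 6877)
  = (1604 / 6877)    [8481 ≡ 1604 mod 6877]
  = (401 / 6877)    [6877 ≡ 5 mod 8 ⇒ (2 / 6877)^2 = +1]
  = (6877 / 401)    [QR: 401 ≡ 1 mod 4, sign kept]
  = (60 / 401)    [6877 ≡ 60 mod 401]
  = (15 / 401)    [401 ≡ 1 mod 8 ⇒ (2 / 401)^2 = +1]
  = (401 / 15)    [QR: 401 ≡ 1 mod 4, sign kept]
  = (11 / 15)    [401 ≡ 11 mod 15]
  = -(15 / 11)    [QR: both ≡ 3 mod 4, sign flips]
  = -(4 / 11)    [15 ≡ 4 mod 11]
  = -(1 / 11)    [11 ≡ 3 mod 8 ⇒ (2 / 11)^2 = +1]
  = -1    [(1 / 11) = 1]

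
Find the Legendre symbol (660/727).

(660/727)
  = (165/727)    [727 ≡ 7 mod 8 ⇒ (2/727)^2 = +1]
  = (727/165)    [QR: 165 ≡ 1 mod 4, sign kept]
  = (67/165)    [727 ≡ 67 mod 165]
  = (165/67)    [QR: 165 ≡ 1 mod 4, sign kept]
  = (31/67)    [165 ≡ 31 mod 67]
  = -(67/31)    [QR: both ≡ 3 mod 4, sign flips]
  = -(5/31)    [67 ≡ 5 mod 31]
  = -(31/5)    [QR: 5 ≡ 1 mod 4, sign kept]
  = -(1/5)    [31 ≡ 1 mod 5]
  = -1    [(1/5) = 1]

-1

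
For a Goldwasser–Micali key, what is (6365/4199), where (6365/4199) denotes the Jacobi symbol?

Reduce the numerator: 6365 ≡ 2166 (mod 4199), so (6365/4199) = (2166/4199).
Factor out 2: 2166 = 2·1083. Since 4199 ≡ 7 (mod 8), (2/4199) = +1. Now have (1083/4199).
Both 1083 ≡ 3 and 4199 ≡ 3 (mod 4), so reciprocity gives (1083/4199) = -(4199/1083). Reduce: 4199 ≡ 950 (mod 1083). Now have -(950/1083).
Factor out 2: 950 = 2·475. Since 1083 ≡ 3 (mod 8), (2/1083) = -1. Now have (475/1083).
Both 475 ≡ 3 and 1083 ≡ 3 (mod 4), so reciprocity gives (475/1083) = -(1083/475). Reduce: 1083 ≡ 133 (mod 475). Now have -(133/475).
133 ≡ 1 (mod 4), so quadratic reciprocity gives (133/475) = (475/133). Reduce: 475 ≡ 76 (mod 133). Now have -(76/133).
Factor out 2: 76 = 2^2·19. Since 133 ≡ 5 (mod 8), (2/133) = -1, and (2/133)^2 = +1. Now have -(19/133).
133 ≡ 1 (mod 4), so quadratic reciprocity gives (19/133) = (133/19). Reduce: 133 ≡ 0 (mod 19). Now have -(0/19).
The numerator is now 0 with denominator 19 > 1: the symbol is 0.

0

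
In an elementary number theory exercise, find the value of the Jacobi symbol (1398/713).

(1398/713)
  = (685/713)    [1398 ≡ 685 mod 713]
  = (713/685)    [QR: 685 ≡ 1 mod 4, sign kept]
  = (28/685)    [713 ≡ 28 mod 685]
  = (7/685)    [685 ≡ 5 mod 8 ⇒ (2/685)^2 = +1]
  = (685/7)    [QR: 685 ≡ 1 mod 4, sign kept]
  = (6/7)    [685 ≡ 6 mod 7]
  = (3/7)    [7 ≡ 7 mod 8 ⇒ (2/7) = +1]
  = -(7/3)    [QR: both ≡ 3 mod 4, sign flips]
  = -(1/3)    [7 ≡ 1 mod 3]
  = -1    [(1/3) = 1]

-1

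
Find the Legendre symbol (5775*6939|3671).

1

By multiplicativity, (5775·6939|3671) = (5775|3671)·(6939|3671).
First factor (5775|3671):
Reduce the numerator: 5775 ≡ 2104 (mod 3671), so (5775|3671) = (2104|3671).
Factor out 2: 2104 = 2^3·263. Since 3671 ≡ 7 (mod 8), (2|3671) = +1, and (2|3671)^3 = +1. Now have (263|3671).
Both 263 ≡ 3 and 3671 ≡ 3 (mod 4), so reciprocity gives (263|3671) = -(3671|263). Reduce: 3671 ≡ 252 (mod 263). Now have -(252|263).
Factor out 2: 252 = 2^2·63. Since 263 ≡ 7 (mod 8), (2|263) = +1, and (2|263)^2 = +1. Now have -(63|263).
Both 63 ≡ 3 and 263 ≡ 3 (mod 4), so reciprocity gives (63|263) = -(263|63). Reduce: 263 ≡ 11 (mod 63). Now have (11|63).
Both 11 ≡ 3 and 63 ≡ 3 (mod 4), so reciprocity gives (11|63) = -(63|11). Reduce: 63 ≡ 8 (mod 11). Now have -(8|11).
Factor out 2: 8 = 2^3. Since 11 ≡ 3 (mod 8), (2|11) = -1, and (2|11)^3 = -1. Now have (1|11).
(1|11) = 1. Collecting the sign factors: 1.
Second factor (6939|3671):
Reduce the numerator: 6939 ≡ 3268 (mod 3671), so (6939|3671) = (3268|3671).
Factor out 2: 3268 = 2^2·817. Since 3671 ≡ 7 (mod 8), (2|3671) = +1, and (2|3671)^2 = +1. Now have (817|3671).
817 ≡ 1 (mod 4), so quadratic reciprocity gives (817|3671) = (3671|817). Reduce: 3671 ≡ 403 (mod 817). Now have (403|817).
817 ≡ 1 (mod 4), so quadratic reciprocity gives (403|817) = (817|403). Reduce: 817 ≡ 11 (mod 403). Now have (11|403).
Both 11 ≡ 3 and 403 ≡ 3 (mod 4), so reciprocity gives (11|403) = -(403|11). Reduce: 403 ≡ 7 (mod 11). Now have -(7|11).
Both 7 ≡ 3 and 11 ≡ 3 (mod 4), so reciprocity gives (7|11) = -(11|7). Reduce: 11 ≡ 4 (mod 7). Now have (4|7).
Factor out 2: 4 = 2^2. Since 7 ≡ 7 (mod 8), (2|7) = +1, and (2|7)^2 = +1. Now have (1|7).
(1|7) = 1. Collecting the sign factors: 1.
Product: (1)·(1) = 1.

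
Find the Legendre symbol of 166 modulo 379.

-1

Factor out 2: 166 = 2·83. Since 379 ≡ 3 (mod 8), (2|379) = -1. Now have -(83|379).
Both 83 ≡ 3 and 379 ≡ 3 (mod 4), so reciprocity gives (83|379) = -(379|83). Reduce: 379 ≡ 47 (mod 83). Now have (47|83).
Both 47 ≡ 3 and 83 ≡ 3 (mod 4), so reciprocity gives (47|83) = -(83|47). Reduce: 83 ≡ 36 (mod 47). Now have -(36|47).
Factor out 2: 36 = 2^2·9. Since 47 ≡ 7 (mod 8), (2|47) = +1, and (2|47)^2 = +1. Now have -(9|47).
9 ≡ 1 (mod 4), so quadratic reciprocity gives (9|47) = (47|9). Reduce: 47 ≡ 2 (mod 9). Now have -(2|9).
Factor out 2: 2 = 2. Since 9 ≡ 1 (mod 8), (2|9) = +1. Now have -(1|9).
(1|9) = 1. Collecting the sign factors: -1.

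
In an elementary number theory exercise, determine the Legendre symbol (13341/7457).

(13341/7457)
  = (5884/7457)    [13341 ≡ 5884 mod 7457]
  = (1471/7457)    [7457 ≡ 1 mod 8 ⇒ (2/7457)^2 = +1]
  = (7457/1471)    [QR: 7457 ≡ 1 mod 4, sign kept]
  = (102/1471)    [7457 ≡ 102 mod 1471]
  = (51/1471)    [1471 ≡ 7 mod 8 ⇒ (2/1471) = +1]
  = -(1471/51)    [QR: both ≡ 3 mod 4, sign flips]
  = -(43/51)    [1471 ≡ 43 mod 51]
  = (51/43)    [QR: both ≡ 3 mod 4, sign flips]
  = (8/43)    [51 ≡ 8 mod 43]
  = -(1/43)    [43 ≡ 3 mod 8 ⇒ (2/43)^3 = -1]
  = -1    [(1/43) = 1]

-1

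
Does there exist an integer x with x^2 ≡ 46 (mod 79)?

yes

Factor out 2: 46 = 2·23. Since 79 ≡ 7 (mod 8), (2/79) = +1. Now have (23/79).
Both 23 ≡ 3 and 79 ≡ 3 (mod 4), so reciprocity gives (23/79) = -(79/23). Reduce: 79 ≡ 10 (mod 23). Now have -(10/23).
Factor out 2: 10 = 2·5. Since 23 ≡ 7 (mod 8), (2/23) = +1. Now have -(5/23).
5 ≡ 1 (mod 4), so quadratic reciprocity gives (5/23) = (23/5). Reduce: 23 ≡ 3 (mod 5). Now have -(3/5).
5 ≡ 1 (mod 4), so quadratic reciprocity gives (3/5) = (5/3). Reduce: 5 ≡ 2 (mod 3). Now have -(2/3).
Factor out 2: 2 = 2. Since 3 ≡ 3 (mod 8), (2/3) = -1. Now have (1/3).
(1/3) = 1. Collecting the sign factors: 1.
The Legendre symbol is 1, so x^2 ≡ 46 (mod 79) has solution.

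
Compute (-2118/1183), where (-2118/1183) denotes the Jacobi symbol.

Reduce the numerator: -2118 ≡ 248 (mod 1183), so (-2118/1183) = (248/1183).
Factor out 2: 248 = 2^3·31. Since 1183 ≡ 7 (mod 8), (2/1183) = +1, and (2/1183)^3 = +1. Now have (31/1183).
Both 31 ≡ 3 and 1183 ≡ 3 (mod 4), so reciprocity gives (31/1183) = -(1183/31). Reduce: 1183 ≡ 5 (mod 31). Now have -(5/31).
5 ≡ 1 (mod 4), so quadratic reciprocity gives (5/31) = (31/5). Reduce: 31 ≡ 1 (mod 5). Now have -(1/5).
(1/5) = 1. Collecting the sign factors: -1.

-1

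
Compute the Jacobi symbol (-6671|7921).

1

(-6671|7921)
  = (1250|7921)    [-6671 ≡ 1250 mod 7921]
  = (625|7921)    [7921 ≡ 1 mod 8 ⇒ (2|7921) = +1]
  = (7921|625)    [QR: 625 ≡ 1 mod 4, sign kept]
  = (421|625)    [7921 ≡ 421 mod 625]
  = (625|421)    [QR: 421 ≡ 1 mod 4, sign kept]
  = (204|421)    [625 ≡ 204 mod 421]
  = (51|421)    [421 ≡ 5 mod 8 ⇒ (2|421)^2 = +1]
  = (421|51)    [QR: 421 ≡ 1 mod 4, sign kept]
  = (13|51)    [421 ≡ 13 mod 51]
  = (51|13)    [QR: 13 ≡ 1 mod 4, sign kept]
  = (12|13)    [51 ≡ 12 mod 13]
  = (3|13)    [13 ≡ 5 mod 8 ⇒ (2|13)^2 = +1]
  = (13|3)    [QR: 13 ≡ 1 mod 4, sign kept]
  = (1|3)    [13 ≡ 1 mod 3]
  = 1    [(1|3) = 1]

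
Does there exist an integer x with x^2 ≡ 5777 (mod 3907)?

no

Reduce the numerator: 5777 ≡ 1870 (mod 3907), so (5777/3907) = (1870/3907).
Factor out 2: 1870 = 2·935. Since 3907 ≡ 3 (mod 8), (2/3907) = -1. Now have -(935/3907).
Both 935 ≡ 3 and 3907 ≡ 3 (mod 4), so reciprocity gives (935/3907) = -(3907/935). Reduce: 3907 ≡ 167 (mod 935). Now have (167/935).
Both 167 ≡ 3 and 935 ≡ 3 (mod 4), so reciprocity gives (167/935) = -(935/167). Reduce: 935 ≡ 100 (mod 167). Now have -(100/167).
Factor out 2: 100 = 2^2·25. Since 167 ≡ 7 (mod 8), (2/167) = +1, and (2/167)^2 = +1. Now have -(25/167).
25 ≡ 1 (mod 4), so quadratic reciprocity gives (25/167) = (167/25). Reduce: 167 ≡ 17 (mod 25). Now have -(17/25).
17 ≡ 1 (mod 4), so quadratic reciprocity gives (17/25) = (25/17). Reduce: 25 ≡ 8 (mod 17). Now have -(8/17).
Factor out 2: 8 = 2^3. Since 17 ≡ 1 (mod 8), (2/17) = +1, and (2/17)^3 = +1. Now have -(1/17).
(1/17) = 1. Collecting the sign factors: -1.
The Legendre symbol is -1, so x^2 ≡ 5777 (mod 3907) has no solution.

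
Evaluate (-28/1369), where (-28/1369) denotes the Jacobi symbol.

Reduce the numerator: -28 ≡ 1341 (mod 1369), so (-28/1369) = (1341/1369).
1341 ≡ 1 (mod 4), so quadratic reciprocity gives (1341/1369) = (1369/1341). Reduce: 1369 ≡ 28 (mod 1341). Now have (28/1341).
Factor out 2: 28 = 2^2·7. Since 1341 ≡ 5 (mod 8), (2/1341) = -1, and (2/1341)^2 = +1. Now have (7/1341).
1341 ≡ 1 (mod 4), so quadratic reciprocity gives (7/1341) = (1341/7). Reduce: 1341 ≡ 4 (mod 7). Now have (4/7).
Factor out 2: 4 = 2^2. Since 7 ≡ 7 (mod 8), (2/7) = +1, and (2/7)^2 = +1. Now have (1/7).
(1/7) = 1. Collecting the sign factors: 1.

1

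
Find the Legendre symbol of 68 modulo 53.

1

Reduce the numerator: 68 ≡ 15 (mod 53), so (68|53) = (15|53).
53 ≡ 1 (mod 4), so quadratic reciprocity gives (15|53) = (53|15). Reduce: 53 ≡ 8 (mod 15). Now have (8|15).
Factor out 2: 8 = 2^3. Since 15 ≡ 7 (mod 8), (2|15) = +1, and (2|15)^3 = +1. Now have (1|15).
(1|15) = 1. Collecting the sign factors: 1.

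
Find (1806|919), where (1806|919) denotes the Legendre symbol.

Reduce the numerator: 1806 ≡ 887 (mod 919), so (1806|919) = (887|919).
Both 887 ≡ 3 and 919 ≡ 3 (mod 4), so reciprocity gives (887|919) = -(919|887). Reduce: 919 ≡ 32 (mod 887). Now have -(32|887).
Factor out 2: 32 = 2^5. Since 887 ≡ 7 (mod 8), (2|887) = +1, and (2|887)^5 = +1. Now have -(1|887).
(1|887) = 1. Collecting the sign factors: -1.

-1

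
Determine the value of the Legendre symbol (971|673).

Reduce the numerator: 971 ≡ 298 (mod 673), so (971|673) = (298|673).
Factor out 2: 298 = 2·149. Since 673 ≡ 1 (mod 8), (2|673) = +1. Now have (149|673).
149 ≡ 1 (mod 4), so quadratic reciprocity gives (149|673) = (673|149). Reduce: 673 ≡ 77 (mod 149). Now have (77|149).
77 ≡ 1 (mod 4), so quadratic reciprocity gives (77|149) = (149|77). Reduce: 149 ≡ 72 (mod 77). Now have (72|77).
Factor out 2: 72 = 2^3·9. Since 77 ≡ 5 (mod 8), (2|77) = -1, and (2|77)^3 = -1. Now have -(9|77).
9 ≡ 1 (mod 4), so quadratic reciprocity gives (9|77) = (77|9). Reduce: 77 ≡ 5 (mod 9). Now have -(5|9).
5 ≡ 1 (mod 4), so quadratic reciprocity gives (5|9) = (9|5). Reduce: 9 ≡ 4 (mod 5). Now have -(4|5).
Factor out 2: 4 = 2^2. Since 5 ≡ 5 (mod 8), (2|5) = -1, and (2|5)^2 = +1. Now have -(1|5).
(1|5) = 1. Collecting the sign factors: -1.

-1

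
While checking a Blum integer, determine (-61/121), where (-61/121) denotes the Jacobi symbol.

Reduce the numerator: -61 ≡ 60 (mod 121), so (-61/121) = (60/121).
Factor out 2: 60 = 2^2·15. Since 121 ≡ 1 (mod 8), (2/121) = +1, and (2/121)^2 = +1. Now have (15/121).
121 ≡ 1 (mod 4), so quadratic reciprocity gives (15/121) = (121/15). Reduce: 121 ≡ 1 (mod 15). Now have (1/15).
(1/15) = 1. Collecting the sign factors: 1.

1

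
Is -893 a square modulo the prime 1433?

Reduce the numerator: -893 ≡ 540 (mod 1433), so (-893/1433) = (540/1433).
Factor out 2: 540 = 2^2·135. Since 1433 ≡ 1 (mod 8), (2/1433) = +1, and (2/1433)^2 = +1. Now have (135/1433).
1433 ≡ 1 (mod 4), so quadratic reciprocity gives (135/1433) = (1433/135). Reduce: 1433 ≡ 83 (mod 135). Now have (83/135).
Both 83 ≡ 3 and 135 ≡ 3 (mod 4), so reciprocity gives (83/135) = -(135/83). Reduce: 135 ≡ 52 (mod 83). Now have -(52/83).
Factor out 2: 52 = 2^2·13. Since 83 ≡ 3 (mod 8), (2/83) = -1, and (2/83)^2 = +1. Now have -(13/83).
13 ≡ 1 (mod 4), so quadratic reciprocity gives (13/83) = (83/13). Reduce: 83 ≡ 5 (mod 13). Now have -(5/13).
5 ≡ 1 (mod 4), so quadratic reciprocity gives (5/13) = (13/5). Reduce: 13 ≡ 3 (mod 5). Now have -(3/5).
5 ≡ 1 (mod 4), so quadratic reciprocity gives (3/5) = (5/3). Reduce: 5 ≡ 2 (mod 3). Now have -(2/3).
Factor out 2: 2 = 2. Since 3 ≡ 3 (mod 8), (2/3) = -1. Now have (1/3).
(1/3) = 1. Collecting the sign factors: 1.
(-893/1433) = 1, and 1433 is prime, so -893 is a quadratic residue mod 1433.

yes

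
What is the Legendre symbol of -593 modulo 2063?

-1

Pull out -1: (-593 / 2063) = (-1 / 2063)·(593 / 2063). Since 2063 ≡ 3 (mod 4), (-1 / 2063) = -1. Now have -(593 / 2063).
593 ≡ 1 (mod 4), so quadratic reciprocity gives (593 / 2063) = (2063 / 593). Reduce: 2063 ≡ 284 (mod 593). Now have -(284 / 593).
Factor out 2: 284 = 2^2·71. Since 593 ≡ 1 (mod 8), (2 / 593) = +1, and (2 / 593)^2 = +1. Now have -(71 / 593).
593 ≡ 1 (mod 4), so quadratic reciprocity gives (71 / 593) = (593 / 71). Reduce: 593 ≡ 25 (mod 71). Now have -(25 / 71).
25 ≡ 1 (mod 4), so quadratic reciprocity gives (25 / 71) = (71 / 25). Reduce: 71 ≡ 21 (mod 25). Now have -(21 / 25).
21 ≡ 1 (mod 4), so quadratic reciprocity gives (21 / 25) = (25 / 21). Reduce: 25 ≡ 4 (mod 21). Now have -(4 / 21).
Factor out 2: 4 = 2^2. Since 21 ≡ 5 (mod 8), (2 / 21) = -1, and (2 / 21)^2 = +1. Now have -(1 / 21).
(1 / 21) = 1. Collecting the sign factors: -1.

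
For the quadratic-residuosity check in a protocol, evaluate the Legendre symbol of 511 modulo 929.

(511/929)
  = (929/511)    [QR: 929 ≡ 1 mod 4, sign kept]
  = (418/511)    [929 ≡ 418 mod 511]
  = (209/511)    [511 ≡ 7 mod 8 ⇒ (2/511) = +1]
  = (511/209)    [QR: 209 ≡ 1 mod 4, sign kept]
  = (93/209)    [511 ≡ 93 mod 209]
  = (209/93)    [QR: 93 ≡ 1 mod 4, sign kept]
  = (23/93)    [209 ≡ 23 mod 93]
  = (93/23)    [QR: 93 ≡ 1 mod 4, sign kept]
  = (1/23)    [93 ≡ 1 mod 23]
  = 1    [(1/23) = 1]

1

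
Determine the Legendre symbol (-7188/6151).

-1

Reduce the numerator: -7188 ≡ 5114 (mod 6151), so (-7188/6151) = (5114/6151).
Factor out 2: 5114 = 2·2557. Since 6151 ≡ 7 (mod 8), (2/6151) = +1. Now have (2557/6151).
2557 ≡ 1 (mod 4), so quadratic reciprocity gives (2557/6151) = (6151/2557). Reduce: 6151 ≡ 1037 (mod 2557). Now have (1037/2557).
1037 ≡ 1 (mod 4), so quadratic reciprocity gives (1037/2557) = (2557/1037). Reduce: 2557 ≡ 483 (mod 1037). Now have (483/1037).
1037 ≡ 1 (mod 4), so quadratic reciprocity gives (483/1037) = (1037/483). Reduce: 1037 ≡ 71 (mod 483). Now have (71/483).
Both 71 ≡ 3 and 483 ≡ 3 (mod 4), so reciprocity gives (71/483) = -(483/71). Reduce: 483 ≡ 57 (mod 71). Now have -(57/71).
57 ≡ 1 (mod 4), so quadratic reciprocity gives (57/71) = (71/57). Reduce: 71 ≡ 14 (mod 57). Now have -(14/57).
Factor out 2: 14 = 2·7. Since 57 ≡ 1 (mod 8), (2/57) = +1. Now have -(7/57).
57 ≡ 1 (mod 4), so quadratic reciprocity gives (7/57) = (57/7). Reduce: 57 ≡ 1 (mod 7). Now have -(1/7).
(1/7) = 1. Collecting the sign factors: -1.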